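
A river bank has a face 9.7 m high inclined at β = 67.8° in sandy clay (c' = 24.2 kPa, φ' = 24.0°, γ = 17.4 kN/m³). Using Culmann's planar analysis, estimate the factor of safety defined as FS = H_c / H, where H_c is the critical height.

FS = 1.74

H_c = (4c'/γ) · sinβ cosφ' / [1 − cos(β − φ')]
    = (4·24.2/17.4) · sin67.8°·cos24.0° / [1 − cos43.8°]
    = 5.563 · 0.8458 / 0.2782 = 16.91 m
FS = H_c / H = 16.91 / 9.7 = 1.743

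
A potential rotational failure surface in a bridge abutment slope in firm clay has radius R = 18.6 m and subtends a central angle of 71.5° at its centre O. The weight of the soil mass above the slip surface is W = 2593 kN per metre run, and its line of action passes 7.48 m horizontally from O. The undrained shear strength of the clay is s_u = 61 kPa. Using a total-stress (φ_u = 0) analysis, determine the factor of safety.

FS = 1.36

Taking moments about the centre O, the resisting moment is provided by the undrained shear strength acting along the arc:
Arc length L_a = R·θ = 18.6·(71.5°·π/180) = 18.6·1.2479 = 23.21 m
M_R = s_u·L_a·R = 61·23.21·18.6 = 26335.4 kN·m/m
M_D = W·d = 2593·7.48 = 19395.6 kN·m/m
FS = M_R / M_D = 26335.4 / 19395.6 = 1.358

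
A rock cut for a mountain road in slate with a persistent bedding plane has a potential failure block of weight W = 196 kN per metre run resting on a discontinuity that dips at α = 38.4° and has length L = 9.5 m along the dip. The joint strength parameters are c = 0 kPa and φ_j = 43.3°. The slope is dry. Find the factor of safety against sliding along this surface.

FS = 1.19

Resolving the block weight along and normal to the plane and applying the Mohr–Coulomb strength on the joint:
N' = W cosα = 196·cos38.4° = 153.6 kN/m
Driving force T = W sinα = 196·sin38.4° = 121.7 kN/m
Resisting force R = c·L + N'·tanφ_j = 0·9.5 + 153.6·tan43.3° = 0.0 + 144.7 = 144.7 kN/m
FS = R / T = 144.7 / 121.7 = 1.189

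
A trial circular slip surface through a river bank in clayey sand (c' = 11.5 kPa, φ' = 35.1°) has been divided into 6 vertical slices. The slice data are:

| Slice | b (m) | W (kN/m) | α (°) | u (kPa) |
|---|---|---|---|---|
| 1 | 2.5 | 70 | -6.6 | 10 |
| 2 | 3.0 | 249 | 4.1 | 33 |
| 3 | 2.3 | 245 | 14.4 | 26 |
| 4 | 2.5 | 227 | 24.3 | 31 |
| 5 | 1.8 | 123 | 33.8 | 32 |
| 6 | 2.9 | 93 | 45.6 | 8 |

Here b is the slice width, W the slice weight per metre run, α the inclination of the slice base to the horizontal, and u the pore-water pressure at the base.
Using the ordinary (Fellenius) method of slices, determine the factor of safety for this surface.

FS = 1.96

Ordinary method of slices: FS = Σ[c'·Δl_i + (W_i cosα_i − u_i·Δl_i)·tanφ'] / Σ W_i sinα_i, with Δl_i = b_i / cosα_i.
Slice 1: Δl = 2.5/cos(-6.6°) = 2.517 m; N'_1 = 70·cos(-6.6°) − 10·2.517 = 44.4; c'Δl = 28.94; W sinα = -8.0
Slice 2: Δl = 3.0/cos4.1° = 3.008 m; N'_2 = 249·cos4.1° − 33·3.008 = 149.1; c'Δl = 34.59; W sinα = 17.8
Slice 3: Δl = 2.3/cos14.4° = 2.375 m; N'_3 = 245·cos14.4° − 26·2.375 = 175.6; c'Δl = 27.31; W sinα = 60.9
Slice 4: Δl = 2.5/cos24.3° = 2.743 m; N'_4 = 227·cos24.3° − 31·2.743 = 121.9; c'Δl = 31.54; W sinα = 93.4
Slice 5: Δl = 1.8/cos33.8° = 2.166 m; N'_5 = 123·cos33.8° − 32·2.166 = 32.9; c'Δl = 24.91; W sinα = 68.4
Slice 6: Δl = 2.9/cos45.6° = 4.145 m; N'_6 = 93·cos45.6° − 8·4.145 = 31.9; c'Δl = 47.67; W sinα = 66.4
Σc'Δl = 195.0 kN/m; ΣN' = 555.7 kN/m; ΣW sinα = 299.0 kN/m
Resisting = 195.0 + 555.7·tan35.1° = 195.0 + 390.6 = 585.5 kN/m
FS = 585.5 / 299.0 = 1.958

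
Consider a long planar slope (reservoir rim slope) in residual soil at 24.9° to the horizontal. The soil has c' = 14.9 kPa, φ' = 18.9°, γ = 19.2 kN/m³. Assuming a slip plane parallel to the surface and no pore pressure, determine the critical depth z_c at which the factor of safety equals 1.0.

Setting FS = 1.00 in FS = [c' + γz cos²β tanφ'] / [γz sinβ cosβ] and solving for z:
z = c' / [γ cosβ (FS·sinβ − cosβ·tanφ')]
  = 14.9 / [19.2·cos24.9°·(1.00·sin24.9° − cos24.9°·tan18.9°)]
  = 14.9 / [19.2·0.9070·(1.00·0.4210 − 0.9070·0.3424)]
  = 14.9 / 1.9241 = 7.744 m

z_c = 7.74 m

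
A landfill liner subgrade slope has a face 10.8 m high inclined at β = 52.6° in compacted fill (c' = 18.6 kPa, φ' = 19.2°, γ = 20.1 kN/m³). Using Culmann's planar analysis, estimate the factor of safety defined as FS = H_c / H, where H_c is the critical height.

H_c = (4c'/γ) · sinβ cosφ' / [1 − cos(β − φ')]
    = (4·18.6/20.1) · sin52.6°·cos19.2° / [1 − cos33.4°]
    = 3.701 · 0.7502 / 0.1652 = 16.81 m
FS = H_c / H = 16.81 / 10.8 = 1.557

FS = 1.56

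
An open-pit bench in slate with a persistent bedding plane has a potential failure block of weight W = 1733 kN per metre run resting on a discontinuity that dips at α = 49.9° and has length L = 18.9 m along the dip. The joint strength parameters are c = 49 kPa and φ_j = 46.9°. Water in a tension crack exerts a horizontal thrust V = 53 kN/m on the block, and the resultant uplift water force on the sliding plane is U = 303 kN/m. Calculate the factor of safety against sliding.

Resolving the block weight along and normal to the plane and applying the Mohr–Coulomb strength on the joint:
N' = W cosα − U − V sinα = 1733·cos49.9° − 303 − 53·sin49.9° = 772.7 kN/m
Driving force T = W sinα + V cosα = 1733·sin49.9° + 53·cos49.9° = 1359.7 kN/m
Resisting force R = c·L + N'·tanφ_j = 49·18.9 + 772.7·tan46.9° = 926.1 + 825.8 = 1751.9 kN/m
FS = R / T = 1751.9 / 1359.7 = 1.288

FS = 1.29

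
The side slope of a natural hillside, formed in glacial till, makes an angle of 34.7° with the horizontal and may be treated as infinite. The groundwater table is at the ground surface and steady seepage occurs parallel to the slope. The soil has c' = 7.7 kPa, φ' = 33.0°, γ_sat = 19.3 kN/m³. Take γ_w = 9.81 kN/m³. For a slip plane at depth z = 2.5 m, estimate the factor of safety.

FS = 0.80

With seepage parallel to the slope and the water table at the surface, the effective normal stress on the slip plane uses the buoyant unit weight γ' = γ_sat − γ_w while the driving shear stress uses γ_sat:
FS = [c' + γ' z cos²β tanφ'] / [γ_sat z sinβ cosβ]
γ' = 19.3 − 9.81 = 9.49 kN/m³
Numerator = 7.7 + 9.49·2.5·cos²34.7°·tan33.0° = 7.7 + 9.49·2.5·0.6759·0.6494 = 18.114 kPa
Denominator = 19.3·2.5·sin34.7°·cos34.7° = 19.3·2.5·0.5693·0.8221 = 22.582 kPa
FS = 18.114 / 22.582 = 0.802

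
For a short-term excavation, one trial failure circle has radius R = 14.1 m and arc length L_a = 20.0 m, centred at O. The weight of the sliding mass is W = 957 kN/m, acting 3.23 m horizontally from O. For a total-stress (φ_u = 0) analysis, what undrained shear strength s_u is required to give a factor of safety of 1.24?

FS = s_u·L_a·R / (W·d), so s_u = FS·W·d / (L_a·R).
s_u = 1.24·957·3.23 / (20.00·14.1) = 3833.0 / 282.00 = 13.59 kPa

s_u = 13.6 kPa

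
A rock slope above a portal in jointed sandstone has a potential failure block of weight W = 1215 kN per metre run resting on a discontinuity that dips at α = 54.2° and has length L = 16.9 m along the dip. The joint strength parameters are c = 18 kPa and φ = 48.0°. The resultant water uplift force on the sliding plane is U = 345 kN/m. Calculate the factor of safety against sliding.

FS = 0.72

Resolving the block weight along and normal to the plane and applying the Mohr–Coulomb strength on the joint:
N' = W cosα − U = 1215·cos54.2° − 345 = 365.7 kN/m
Driving force T = W sinα = 1215·sin54.2° = 985.4 kN/m
Resisting force R = c·L + N'·tanφ = 18·16.9 + 365.7·tan48.0° = 304.2 + 406.2 = 710.4 kN/m
FS = R / T = 710.4 / 985.4 = 0.721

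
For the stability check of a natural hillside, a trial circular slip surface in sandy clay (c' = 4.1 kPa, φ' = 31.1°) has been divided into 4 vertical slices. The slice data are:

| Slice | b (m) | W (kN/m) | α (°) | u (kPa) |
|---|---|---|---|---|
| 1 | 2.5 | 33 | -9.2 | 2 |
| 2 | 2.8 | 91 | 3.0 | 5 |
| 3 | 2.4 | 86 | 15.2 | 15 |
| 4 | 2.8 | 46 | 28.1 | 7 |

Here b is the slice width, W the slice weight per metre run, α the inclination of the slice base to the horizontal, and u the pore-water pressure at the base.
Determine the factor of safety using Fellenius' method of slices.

Ordinary method of slices: FS = Σ[c'·Δl_i + (W_i cosα_i − u_i·Δl_i)·tanφ'] / Σ W_i sinα_i, with Δl_i = b_i / cosα_i.
Slice 1: Δl = 2.5/cos(-9.2°) = 2.533 m; N'_1 = 33·cos(-9.2°) − 2·2.533 = 27.5; c'Δl = 10.38; W sinα = -5.3
Slice 2: Δl = 2.8/cos3.0° = 2.804 m; N'_2 = 91·cos3.0° − 5·2.804 = 76.9; c'Δl = 11.50; W sinα = 4.8
Slice 3: Δl = 2.4/cos15.2° = 2.487 m; N'_3 = 86·cos15.2° − 15·2.487 = 45.7; c'Δl = 10.20; W sinα = 22.5
Slice 4: Δl = 2.8/cos28.1° = 3.174 m; N'_4 = 46·cos28.1° − 7·3.174 = 18.4; c'Δl = 13.01; W sinα = 21.7
Σc'Δl = 45.1 kN/m; ΣN' = 168.4 kN/m; ΣW sinα = 43.7 kN/m
Resisting = 45.1 + 168.4·tan31.1° = 45.1 + 101.6 = 146.7 kN/m
FS = 146.7 / 43.7 = 3.356

FS = 3.36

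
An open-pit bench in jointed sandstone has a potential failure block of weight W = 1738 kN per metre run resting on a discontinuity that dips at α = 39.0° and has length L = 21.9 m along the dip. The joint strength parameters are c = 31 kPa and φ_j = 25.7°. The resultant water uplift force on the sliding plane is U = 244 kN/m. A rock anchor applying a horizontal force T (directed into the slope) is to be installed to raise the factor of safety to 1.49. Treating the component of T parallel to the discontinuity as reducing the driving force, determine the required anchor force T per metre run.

Resolving forces along and normal to the sliding plane, with the horizontal anchor force T adding T·sinα to the effective normal force and T·cosα acting up the plane against the driving force:
FS = [cL + (W cosα − U + T sinα) tanφ_j] / [W sinα − T cosα]
Without the anchor: N' = 1106.7 kN/m, driving T_d = 1093.8 kN/m, resisting R = 31·21.9 + 1106.7·tan25.7° = 1211.5 kN/m, FS = 1.11.
Setting FS = 1.49 and solving for T:
1.49·(1093.8 − T cos39.0°) = 1211.5 + T sin39.0°·tan25.7°
T·(sin39.0°·tan25.7° + 1.49·cos39.0°) = 1.49·1093.8 − 1211.5
T·(0.6293·0.4813 + 1.49·0.7771) = 1629.7 − 1211.5 = 418.2
T·1.4608 = 418.2
T = 286.3 kN/m

T = 286 kN/m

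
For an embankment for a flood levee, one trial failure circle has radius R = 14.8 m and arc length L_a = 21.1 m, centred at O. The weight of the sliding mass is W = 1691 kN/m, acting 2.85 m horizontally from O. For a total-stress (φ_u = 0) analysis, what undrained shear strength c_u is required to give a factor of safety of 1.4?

FS = c_u·L_a·R / (W·d), so c_u = FS·W·d / (L_a·R).
c_u = 1.4·1691·2.85 / (21.10·14.8) = 6747.1 / 312.28 = 21.61 kPa

c_u = 21.6 kPa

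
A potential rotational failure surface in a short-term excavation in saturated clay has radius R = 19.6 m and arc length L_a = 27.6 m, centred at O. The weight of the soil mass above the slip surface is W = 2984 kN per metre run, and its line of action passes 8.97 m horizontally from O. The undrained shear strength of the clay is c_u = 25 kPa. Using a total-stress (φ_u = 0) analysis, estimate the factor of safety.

Taking moments about the centre O, the resisting moment is provided by the undrained shear strength acting along the arc:
M_R = c_u·L_a·R = 25·27.60·19.6 = 13524.0 kN·m/m
M_D = W·d = 2984·8.97 = 26766.5 kN·m/m
FS = M_R / M_D = 13524.0 / 26766.5 = 0.505

FS = 0.51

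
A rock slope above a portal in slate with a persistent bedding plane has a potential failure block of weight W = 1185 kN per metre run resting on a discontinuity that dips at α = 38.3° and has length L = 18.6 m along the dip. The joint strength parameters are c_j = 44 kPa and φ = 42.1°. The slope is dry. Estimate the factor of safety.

FS = 2.26

Resolving the block weight along and normal to the plane and applying the Mohr–Coulomb strength on the joint:
N' = W cosα = 1185·cos38.3° = 930.0 kN/m
Driving force T = W sinα = 1185·sin38.3° = 734.4 kN/m
Resisting force R = c_j·L + N'·tanφ = 44·18.6 + 930.0·tan42.1° = 818.4 + 840.3 = 1658.7 kN/m
FS = R / T = 1658.7 / 734.4 = 2.258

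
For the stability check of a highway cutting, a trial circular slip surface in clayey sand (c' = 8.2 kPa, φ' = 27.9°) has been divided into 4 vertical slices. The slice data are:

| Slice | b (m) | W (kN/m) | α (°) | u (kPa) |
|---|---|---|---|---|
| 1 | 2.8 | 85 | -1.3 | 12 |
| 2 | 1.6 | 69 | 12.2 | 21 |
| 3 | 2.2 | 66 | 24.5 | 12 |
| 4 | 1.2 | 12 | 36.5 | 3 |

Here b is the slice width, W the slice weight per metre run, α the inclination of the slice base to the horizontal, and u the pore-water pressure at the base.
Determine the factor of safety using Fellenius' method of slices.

FS = 2.81

Ordinary method of slices: FS = Σ[c'·Δl_i + (W_i cosα_i − u_i·Δl_i)·tanφ'] / Σ W_i sinα_i, with Δl_i = b_i / cosα_i.
Slice 1: Δl = 2.8/cos(-1.3°) = 2.801 m; N'_1 = 85·cos(-1.3°) − 12·2.801 = 51.4; c'Δl = 22.97; W sinα = -1.9
Slice 2: Δl = 1.6/cos12.2° = 1.637 m; N'_2 = 69·cos12.2° − 21·1.637 = 33.1; c'Δl = 13.42; W sinα = 14.6
Slice 3: Δl = 2.2/cos24.5° = 2.418 m; N'_3 = 66·cos24.5° − 12·2.418 = 31.0; c'Δl = 19.83; W sinα = 27.4
Slice 4: Δl = 1.2/cos36.5° = 1.493 m; N'_4 = 12·cos36.5° − 3·1.493 = 5.2; c'Δl = 12.24; W sinα = 7.1
Σc'Δl = 68.5 kN/m; ΣN' = 120.6 kN/m; ΣW sinα = 47.2 kN/m
Resisting = 68.5 + 120.6·tan27.9° = 68.5 + 63.9 = 132.3 kN/m
FS = 132.3 / 47.2 = 2.806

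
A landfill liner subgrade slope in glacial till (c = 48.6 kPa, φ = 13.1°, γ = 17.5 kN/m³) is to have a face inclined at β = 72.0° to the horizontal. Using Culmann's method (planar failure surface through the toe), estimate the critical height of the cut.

Culmann's analysis gives the critical failure plane at α_cr = (β + φ)/2 = (72.0 + 13.1)/2 = 42.5°, and the critical height
H_c = (4c/γ) · sinβ cosφ / [1 − cos(β − φ)]
    = (4·48.6/17.5) · sin72.0°·cos13.1° / [1 − cos(58.9°)]
    = 11.109 · 0.9511·0.9740 / [1 − 0.5165]
    = 11.109 · 0.9263 / 0.4835
    = 21.28 m

H_c = 21.28 m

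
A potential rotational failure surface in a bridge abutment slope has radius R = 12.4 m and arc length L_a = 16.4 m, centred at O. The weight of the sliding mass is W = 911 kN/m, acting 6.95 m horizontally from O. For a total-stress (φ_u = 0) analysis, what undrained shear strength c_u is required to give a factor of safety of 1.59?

c_u = 49.5 kPa

FS = c_u·L_a·R / (W·d), so c_u = FS·W·d / (L_a·R).
c_u = 1.59·911·6.95 / (16.40·12.4) = 10067.0 / 203.36 = 49.50 kPa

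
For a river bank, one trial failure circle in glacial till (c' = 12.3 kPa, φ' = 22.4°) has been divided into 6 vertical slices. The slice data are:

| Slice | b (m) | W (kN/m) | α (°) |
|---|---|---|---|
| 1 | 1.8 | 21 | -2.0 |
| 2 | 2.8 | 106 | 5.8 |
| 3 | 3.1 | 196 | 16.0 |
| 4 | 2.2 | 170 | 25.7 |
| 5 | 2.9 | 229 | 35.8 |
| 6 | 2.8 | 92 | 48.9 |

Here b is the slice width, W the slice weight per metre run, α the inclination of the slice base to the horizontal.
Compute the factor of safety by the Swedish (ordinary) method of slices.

FS = 1.52

Ordinary method of slices: FS = Σ[c'·Δl_i + (W_i cosα_i)·tanφ'] / Σ W_i sinα_i, with Δl_i = b_i / cosα_i.
Slice 1: Δl = 1.8/cos(-2.0°) = 1.801 m; N'_1 = 21·cos(-2.0°) = 21.0; c'Δl = 22.15; W sinα = -0.7
Slice 2: Δl = 2.8/cos5.8° = 2.814 m; N'_2 = 106·cos5.8° = 105.5; c'Δl = 34.62; W sinα = 10.7
Slice 3: Δl = 3.1/cos16.0° = 3.225 m; N'_3 = 196·cos16.0° = 188.4; c'Δl = 39.67; W sinα = 54.0
Slice 4: Δl = 2.2/cos25.7° = 2.442 m; N'_4 = 170·cos25.7° = 153.2; c'Δl = 30.03; W sinα = 73.7
Slice 5: Δl = 2.9/cos35.8° = 3.576 m; N'_5 = 229·cos35.8° = 185.7; c'Δl = 43.98; W sinα = 134.0
Slice 6: Δl = 2.8/cos48.9° = 4.259 m; N'_6 = 92·cos48.9° = 60.5; c'Δl = 52.39; W sinα = 69.3
Σc'Δl = 222.8 kN/m; ΣN' = 714.2 kN/m; ΣW sinα = 341.0 kN/m
Resisting = 222.8 + 714.2·tan22.4° = 222.8 + 294.4 = 517.2 kN/m
FS = 517.2 / 341.0 = 1.517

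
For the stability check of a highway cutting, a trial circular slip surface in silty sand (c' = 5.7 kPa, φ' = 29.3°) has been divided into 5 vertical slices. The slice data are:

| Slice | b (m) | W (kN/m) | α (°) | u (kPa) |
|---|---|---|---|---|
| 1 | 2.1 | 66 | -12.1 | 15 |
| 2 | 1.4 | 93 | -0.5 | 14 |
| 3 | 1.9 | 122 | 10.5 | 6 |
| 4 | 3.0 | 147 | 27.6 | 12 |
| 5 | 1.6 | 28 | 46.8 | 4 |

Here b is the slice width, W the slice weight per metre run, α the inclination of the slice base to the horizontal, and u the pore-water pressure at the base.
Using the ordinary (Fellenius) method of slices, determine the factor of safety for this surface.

Ordinary method of slices: FS = Σ[c'·Δl_i + (W_i cosα_i − u_i·Δl_i)·tanφ'] / Σ W_i sinα_i, with Δl_i = b_i / cosα_i.
Slice 1: Δl = 2.1/cos(-12.1°) = 2.148 m; N'_1 = 66·cos(-12.1°) − 15·2.148 = 32.3; c'Δl = 12.24; W sinα = -13.8
Slice 2: Δl = 1.4/cos(-0.5°) = 1.400 m; N'_2 = 93·cos(-0.5°) − 14·1.400 = 73.4; c'Δl = 7.98; W sinα = -0.8
Slice 3: Δl = 1.9/cos10.5° = 1.932 m; N'_3 = 122·cos10.5° − 6·1.932 = 108.4; c'Δl = 11.01; W sinα = 22.2
Slice 4: Δl = 3.0/cos27.6° = 3.385 m; N'_4 = 147·cos27.6° − 12·3.385 = 89.6; c'Δl = 19.30; W sinα = 68.1
Slice 5: Δl = 1.6/cos46.8° = 2.337 m; N'_5 = 28·cos46.8° − 4·2.337 = 9.8; c'Δl = 13.32; W sinα = 20.4
Σc'Δl = 63.9 kN/m; ΣN' = 313.5 kN/m; ΣW sinα = 96.1 kN/m
Resisting = 63.9 + 313.5·tan29.3° = 63.9 + 176.0 = 239.8 kN/m
FS = 239.8 / 96.1 = 2.495

FS = 2.50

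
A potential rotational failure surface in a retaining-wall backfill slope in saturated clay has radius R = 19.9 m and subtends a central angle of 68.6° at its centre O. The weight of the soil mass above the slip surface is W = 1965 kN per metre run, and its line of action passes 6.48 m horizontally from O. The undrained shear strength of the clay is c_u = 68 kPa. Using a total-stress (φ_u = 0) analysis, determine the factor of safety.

Taking moments about the centre O, the resisting moment is provided by the undrained shear strength acting along the arc:
Arc length L_a = R·θ = 19.9·(68.6°·π/180) = 19.9·1.1973 = 23.83 m
M_R = c_u·L_a·R = 68·23.83·19.9 = 32241.6 kN·m/m
M_D = W·d = 1965·6.48 = 12733.2 kN·m/m
FS = M_R / M_D = 32241.6 / 12733.2 = 2.532

FS = 2.53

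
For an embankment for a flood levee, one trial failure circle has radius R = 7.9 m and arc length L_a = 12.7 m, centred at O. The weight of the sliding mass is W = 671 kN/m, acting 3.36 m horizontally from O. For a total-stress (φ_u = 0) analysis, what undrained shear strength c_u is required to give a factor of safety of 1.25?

FS = c_u·L_a·R / (W·d), so c_u = FS·W·d / (L_a·R).
c_u = 1.25·671·3.36 / (12.70·7.9) = 2818.2 / 100.33 = 28.09 kPa

c_u = 28.1 kPa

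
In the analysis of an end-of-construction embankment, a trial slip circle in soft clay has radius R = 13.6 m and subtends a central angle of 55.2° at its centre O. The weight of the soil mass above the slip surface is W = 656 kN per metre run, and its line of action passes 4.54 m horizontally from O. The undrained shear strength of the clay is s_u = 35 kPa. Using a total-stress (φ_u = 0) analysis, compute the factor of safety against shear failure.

Taking moments about the centre O, the resisting moment is provided by the undrained shear strength acting along the arc:
Arc length L_a = R·θ = 13.6·(55.2°·π/180) = 13.6·0.9634 = 13.10 m
M_R = s_u·L_a·R = 35·13.10·13.6 = 6236.8 kN·m/m
M_D = W·d = 656·4.54 = 2978.2 kN·m/m
FS = M_R / M_D = 6236.8 / 2978.2 = 2.094

FS = 2.09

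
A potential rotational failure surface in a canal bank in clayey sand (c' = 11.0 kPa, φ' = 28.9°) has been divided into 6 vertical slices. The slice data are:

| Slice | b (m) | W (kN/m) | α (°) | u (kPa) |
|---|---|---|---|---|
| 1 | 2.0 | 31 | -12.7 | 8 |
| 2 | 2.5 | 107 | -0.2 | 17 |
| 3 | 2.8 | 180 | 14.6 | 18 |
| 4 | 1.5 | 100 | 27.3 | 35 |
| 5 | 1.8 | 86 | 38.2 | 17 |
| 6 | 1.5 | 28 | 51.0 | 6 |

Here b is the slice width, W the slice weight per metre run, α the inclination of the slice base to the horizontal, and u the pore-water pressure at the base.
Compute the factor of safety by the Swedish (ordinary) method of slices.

FS = 1.87

Ordinary method of slices: FS = Σ[c'·Δl_i + (W_i cosα_i − u_i·Δl_i)·tanφ'] / Σ W_i sinα_i, with Δl_i = b_i / cosα_i.
Slice 1: Δl = 2.0/cos(-12.7°) = 2.050 m; N'_1 = 31·cos(-12.7°) − 8·2.050 = 13.8; c'Δl = 22.55; W sinα = -6.8
Slice 2: Δl = 2.5/cos(-0.2°) = 2.500 m; N'_2 = 107·cos(-0.2°) − 17·2.500 = 64.5; c'Δl = 27.50; W sinα = -0.4
Slice 3: Δl = 2.8/cos14.6° = 2.893 m; N'_3 = 180·cos14.6° − 18·2.893 = 122.1; c'Δl = 31.83; W sinα = 45.4
Slice 4: Δl = 1.5/cos27.3° = 1.688 m; N'_4 = 100·cos27.3° − 35·1.688 = 29.8; c'Δl = 18.57; W sinα = 45.9
Slice 5: Δl = 1.8/cos38.2° = 2.290 m; N'_5 = 86·cos38.2° − 17·2.290 = 28.6; c'Δl = 25.20; W sinα = 53.2
Slice 6: Δl = 1.5/cos51.0° = 2.384 m; N'_6 = 28·cos51.0° − 6·2.384 = 3.3; c'Δl = 26.22; W sinα = 21.8
Σc'Δl = 151.9 kN/m; ΣN' = 262.2 kN/m; ΣW sinα = 159.0 kN/m
Resisting = 151.9 + 262.2·tan28.9° = 151.9 + 144.7 = 296.6 kN/m
FS = 296.6 / 159.0 = 1.866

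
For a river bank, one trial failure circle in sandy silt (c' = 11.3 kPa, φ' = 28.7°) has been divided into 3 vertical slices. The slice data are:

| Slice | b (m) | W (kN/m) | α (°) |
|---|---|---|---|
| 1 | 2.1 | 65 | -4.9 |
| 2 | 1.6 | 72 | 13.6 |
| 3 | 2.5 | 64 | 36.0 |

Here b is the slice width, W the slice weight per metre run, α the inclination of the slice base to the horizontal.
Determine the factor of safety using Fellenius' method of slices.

Ordinary method of slices: FS = Σ[c'·Δl_i + (W_i cosα_i)·tanφ'] / Σ W_i sinα_i, with Δl_i = b_i / cosα_i.
Slice 1: Δl = 2.1/cos(-4.9°) = 2.108 m; N'_1 = 65·cos(-4.9°) = 64.8; c'Δl = 23.82; W sinα = -5.6
Slice 2: Δl = 1.6/cos13.6° = 1.646 m; N'_2 = 72·cos13.6° = 70.0; c'Δl = 18.60; W sinα = 16.9
Slice 3: Δl = 2.5/cos36.0° = 3.090 m; N'_3 = 64·cos36.0° = 51.8; c'Δl = 34.92; W sinα = 37.6
Σc'Δl = 77.3 kN/m; ΣN' = 186.5 kN/m; ΣW sinα = 49.0 kN/m
Resisting = 77.3 + 186.5·tan28.7° = 77.3 + 102.1 = 179.5 kN/m
FS = 179.5 / 49.0 = 3.663

FS = 3.66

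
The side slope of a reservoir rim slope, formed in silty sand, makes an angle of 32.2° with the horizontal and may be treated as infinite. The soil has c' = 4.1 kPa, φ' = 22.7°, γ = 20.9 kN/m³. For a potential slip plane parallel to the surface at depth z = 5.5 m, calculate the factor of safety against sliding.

FS = 0.74

For an infinite slope with a slip plane parallel to the surface (no pore pressure): FS = [c' + γz cos²β tanφ'] / [γz sinβ cosβ].
γz = 20.9·5.5 = 114.95 kN/m²
Numerator = 4.1 + 114.95·cos²32.2°·tan22.7° = 4.1 + 114.95·0.7160·0.4183 = 38.531 kPa
Denominator = 114.95·sin32.2°·cos32.2° = 114.95·0.5329·0.8462 = 51.833 kPa
FS = 38.531 / 51.833 = 0.743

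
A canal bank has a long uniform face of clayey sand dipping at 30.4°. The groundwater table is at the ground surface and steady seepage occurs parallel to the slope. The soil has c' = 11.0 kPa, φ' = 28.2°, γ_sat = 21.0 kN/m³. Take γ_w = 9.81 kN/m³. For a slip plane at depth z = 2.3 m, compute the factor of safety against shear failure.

With seepage parallel to the slope and the water table at the surface, the effective normal stress on the slip plane uses the buoyant unit weight γ' = γ_sat − γ_w while the driving shear stress uses γ_sat:
FS = [c' + γ' z cos²β tanφ'] / [γ_sat z sinβ cosβ]
γ' = 21.0 − 9.81 = 11.19 kN/m³
Numerator = 11.0 + 11.19·2.3·cos²30.4°·tan28.2° = 11.0 + 11.19·2.3·0.7439·0.5362 = 21.266 kPa
Denominator = 21.0·2.3·sin30.4°·cos30.4° = 21.0·2.3·0.5060·0.8625 = 21.081 kPa
FS = 21.266 / 21.081 = 1.009

FS = 1.01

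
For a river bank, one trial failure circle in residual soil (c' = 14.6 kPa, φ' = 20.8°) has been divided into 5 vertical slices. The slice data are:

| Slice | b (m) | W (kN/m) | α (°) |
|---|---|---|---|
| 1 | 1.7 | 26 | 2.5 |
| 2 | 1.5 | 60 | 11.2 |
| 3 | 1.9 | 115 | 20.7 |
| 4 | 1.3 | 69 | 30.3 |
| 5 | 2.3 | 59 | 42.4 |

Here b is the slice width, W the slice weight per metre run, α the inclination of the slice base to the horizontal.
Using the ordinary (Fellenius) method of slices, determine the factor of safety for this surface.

FS = 2.00

Ordinary method of slices: FS = Σ[c'·Δl_i + (W_i cosα_i)·tanφ'] / Σ W_i sinα_i, with Δl_i = b_i / cosα_i.
Slice 1: Δl = 1.7/cos2.5° = 1.702 m; N'_1 = 26·cos2.5° = 26.0; c'Δl = 24.84; W sinα = 1.1
Slice 2: Δl = 1.5/cos11.2° = 1.529 m; N'_2 = 60·cos11.2° = 58.9; c'Δl = 22.33; W sinα = 11.7
Slice 3: Δl = 1.9/cos20.7° = 2.031 m; N'_3 = 115·cos20.7° = 107.6; c'Δl = 29.65; W sinα = 40.6
Slice 4: Δl = 1.3/cos30.3° = 1.506 m; N'_4 = 69·cos30.3° = 59.6; c'Δl = 21.98; W sinα = 34.8
Slice 5: Δl = 2.3/cos42.4° = 3.115 m; N'_5 = 59·cos42.4° = 43.6; c'Δl = 45.47; W sinα = 39.8
Σc'Δl = 144.3 kN/m; ΣN' = 295.6 kN/m; ΣW sinα = 128.0 kN/m
Resisting = 144.3 + 295.6·tan20.8° = 144.3 + 112.3 = 256.5 kN/m
FS = 256.5 / 128.0 = 2.004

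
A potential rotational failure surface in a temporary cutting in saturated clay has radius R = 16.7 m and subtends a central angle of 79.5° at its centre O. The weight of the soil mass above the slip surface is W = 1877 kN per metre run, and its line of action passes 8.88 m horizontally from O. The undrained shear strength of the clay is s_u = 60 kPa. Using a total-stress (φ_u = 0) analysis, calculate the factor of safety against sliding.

FS = 1.39

Taking moments about the centre O, the resisting moment is provided by the undrained shear strength acting along the arc:
Arc length L_a = R·θ = 16.7·(79.5°·π/180) = 16.7·1.3875 = 23.17 m
M_R = s_u·L_a·R = 60·23.17·16.7 = 23218.2 kN·m/m
M_D = W·d = 1877·8.88 = 16667.8 kN·m/m
FS = M_R / M_D = 23218.2 / 16667.8 = 1.393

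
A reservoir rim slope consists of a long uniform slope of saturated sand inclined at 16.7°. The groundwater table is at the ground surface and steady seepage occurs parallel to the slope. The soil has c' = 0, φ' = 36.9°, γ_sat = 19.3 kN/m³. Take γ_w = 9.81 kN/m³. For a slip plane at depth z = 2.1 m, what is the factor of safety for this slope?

With seepage parallel to the slope and the water table at the surface, the effective normal stress on the slip plane uses the buoyant unit weight γ' = γ_sat − γ_w while the driving shear stress uses γ_sat:
FS = [c' + γ' z cos²β tanφ'] / [γ_sat z sinβ cosβ]
(For c' = 0 this reduces to FS = (γ'/γ_sat)·tanφ'/tanβ.)
γ' = 19.3 − 9.81 = 9.49 kN/m³
Numerator = 0.0 + 9.49·2.1·cos²16.7°·tan36.9° = 0.0 + 9.49·2.1·0.9174·0.7508 = 13.728 kPa
Denominator = 19.3·2.1·sin16.7°·cos16.7° = 19.3·2.1·0.2874·0.9578 = 11.155 kPa
FS = 13.728 / 11.155 = 1.231

FS = 1.23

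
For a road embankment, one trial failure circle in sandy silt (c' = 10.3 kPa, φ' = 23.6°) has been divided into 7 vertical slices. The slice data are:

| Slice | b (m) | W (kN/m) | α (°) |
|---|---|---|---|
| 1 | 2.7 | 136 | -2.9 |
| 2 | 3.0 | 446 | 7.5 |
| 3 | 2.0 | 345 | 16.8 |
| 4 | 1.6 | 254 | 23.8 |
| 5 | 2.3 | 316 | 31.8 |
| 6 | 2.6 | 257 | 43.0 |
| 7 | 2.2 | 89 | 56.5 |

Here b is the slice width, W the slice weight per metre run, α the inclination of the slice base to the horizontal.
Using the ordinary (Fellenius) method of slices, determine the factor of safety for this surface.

Ordinary method of slices: FS = Σ[c'·Δl_i + (W_i cosα_i)·tanφ'] / Σ W_i sinα_i, with Δl_i = b_i / cosα_i.
Slice 1: Δl = 2.7/cos(-2.9°) = 2.703 m; N'_1 = 136·cos(-2.9°) = 135.8; c'Δl = 27.85; W sinα = -6.9
Slice 2: Δl = 3.0/cos7.5° = 3.026 m; N'_2 = 446·cos7.5° = 442.2; c'Δl = 31.17; W sinα = 58.2
Slice 3: Δl = 2.0/cos16.8° = 2.089 m; N'_3 = 345·cos16.8° = 330.3; c'Δl = 21.52; W sinα = 99.7
Slice 4: Δl = 1.6/cos23.8° = 1.749 m; N'_4 = 254·cos23.8° = 232.4; c'Δl = 18.01; W sinα = 102.5
Slice 5: Δl = 2.3/cos31.8° = 2.706 m; N'_5 = 316·cos31.8° = 268.6; c'Δl = 27.87; W sinα = 166.5
Slice 6: Δl = 2.6/cos43.0° = 3.555 m; N'_6 = 257·cos43.0° = 188.0; c'Δl = 36.62; W sinα = 175.3
Slice 7: Δl = 2.2/cos56.5° = 3.986 m; N'_7 = 89·cos56.5° = 49.1; c'Δl = 41.06; W sinα = 74.2
Σc'Δl = 204.1 kN/m; ΣN' = 1646.3 kN/m; ΣW sinα = 669.6 kN/m
Resisting = 204.1 + 1646.3·tan23.6° = 204.1 + 719.3 = 923.4 kN/m
FS = 923.4 / 669.6 = 1.379

FS = 1.38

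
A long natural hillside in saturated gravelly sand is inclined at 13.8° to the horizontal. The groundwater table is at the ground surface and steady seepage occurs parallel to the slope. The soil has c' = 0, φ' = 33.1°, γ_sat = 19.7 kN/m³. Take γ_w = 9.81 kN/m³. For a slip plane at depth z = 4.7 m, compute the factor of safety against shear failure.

With seepage parallel to the slope and the water table at the surface, the effective normal stress on the slip plane uses the buoyant unit weight γ' = γ_sat − γ_w while the driving shear stress uses γ_sat:
FS = [c' + γ' z cos²β tanφ'] / [γ_sat z sinβ cosβ]
(For c' = 0 this reduces to FS = (γ'/γ_sat)·tanφ'/tanβ.)
γ' = 19.7 − 9.81 = 9.89 kN/m³
Numerator = 0.0 + 9.89·4.7·cos²13.8°·tan33.1° = 0.0 + 9.89·4.7·0.9431·0.6519 = 28.578 kPa
Denominator = 19.7·4.7·sin13.8°·cos13.8° = 19.7·4.7·0.2385·0.9711 = 21.448 kPa
FS = 28.578 / 21.448 = 1.332

FS = 1.33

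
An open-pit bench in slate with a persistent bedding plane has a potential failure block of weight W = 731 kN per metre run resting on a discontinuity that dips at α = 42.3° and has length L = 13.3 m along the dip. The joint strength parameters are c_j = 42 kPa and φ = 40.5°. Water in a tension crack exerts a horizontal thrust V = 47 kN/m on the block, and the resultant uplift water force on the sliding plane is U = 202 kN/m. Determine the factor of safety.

FS = 1.56

Resolving the block weight along and normal to the plane and applying the Mohr–Coulomb strength on the joint:
N' = W cosα − U − V sinα = 731·cos42.3° − 202 − 47·sin42.3° = 307.0 kN/m
Driving force T = W sinα + V cosα = 731·sin42.3° + 47·cos42.3° = 526.7 kN/m
Resisting force R = c_j·L + N'·tanφ = 42·13.3 + 307.0·tan40.5° = 558.6 + 262.2 = 820.8 kN/m
FS = R / T = 820.8 / 526.7 = 1.558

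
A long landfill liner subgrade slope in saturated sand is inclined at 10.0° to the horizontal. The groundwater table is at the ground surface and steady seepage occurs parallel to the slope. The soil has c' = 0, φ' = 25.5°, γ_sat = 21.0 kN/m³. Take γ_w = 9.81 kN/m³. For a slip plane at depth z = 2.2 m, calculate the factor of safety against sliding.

With seepage parallel to the slope and the water table at the surface, the effective normal stress on the slip plane uses the buoyant unit weight γ' = γ_sat − γ_w while the driving shear stress uses γ_sat:
FS = [c' + γ' z cos²β tanφ'] / [γ_sat z sinβ cosβ]
(For c' = 0 this reduces to FS = (γ'/γ_sat)·tanφ'/tanβ.)
γ' = 21.0 − 9.81 = 11.19 kN/m³
Numerator = 0.0 + 11.19·2.2·cos²10.0°·tan25.5° = 0.0 + 11.19·2.2·0.9698·0.4770 = 11.388 kPa
Denominator = 21.0·2.2·sin10.0°·cos10.0° = 21.0·2.2·0.1736·0.9848 = 7.901 kPa
FS = 11.388 / 7.901 = 1.441

FS = 1.44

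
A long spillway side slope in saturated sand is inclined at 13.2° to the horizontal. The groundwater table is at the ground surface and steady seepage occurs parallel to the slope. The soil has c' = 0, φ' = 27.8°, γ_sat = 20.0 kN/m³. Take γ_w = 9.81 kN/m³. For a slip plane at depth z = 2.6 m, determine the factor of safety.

FS = 1.15

With seepage parallel to the slope and the water table at the surface, the effective normal stress on the slip plane uses the buoyant unit weight γ' = γ_sat − γ_w while the driving shear stress uses γ_sat:
FS = [c' + γ' z cos²β tanφ'] / [γ_sat z sinβ cosβ]
(For c' = 0 this reduces to FS = (γ'/γ_sat)·tanφ'/tanβ.)
γ' = 20.0 − 9.81 = 10.19 kN/m³
Numerator = 0.0 + 10.19·2.6·cos²13.2°·tan27.8° = 0.0 + 10.19·2.6·0.9479·0.5272 = 13.240 kPa
Denominator = 20.0·2.6·sin13.2°·cos13.2° = 20.0·2.6·0.2284·0.9736 = 11.561 kPa
FS = 13.240 / 11.561 = 1.145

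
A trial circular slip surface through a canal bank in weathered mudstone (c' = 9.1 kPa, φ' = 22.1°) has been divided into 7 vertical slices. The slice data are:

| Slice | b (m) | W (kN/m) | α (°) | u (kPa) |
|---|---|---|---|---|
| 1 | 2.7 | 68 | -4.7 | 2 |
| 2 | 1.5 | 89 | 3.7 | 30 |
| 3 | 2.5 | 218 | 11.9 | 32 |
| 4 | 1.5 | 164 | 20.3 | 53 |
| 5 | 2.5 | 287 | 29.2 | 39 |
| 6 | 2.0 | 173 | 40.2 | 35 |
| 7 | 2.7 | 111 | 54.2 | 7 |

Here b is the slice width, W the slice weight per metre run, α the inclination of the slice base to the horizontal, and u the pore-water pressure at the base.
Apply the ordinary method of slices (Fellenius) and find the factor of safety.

FS = 0.85

Ordinary method of slices: FS = Σ[c'·Δl_i + (W_i cosα_i − u_i·Δl_i)·tanφ'] / Σ W_i sinα_i, with Δl_i = b_i / cosα_i.
Slice 1: Δl = 2.7/cos(-4.7°) = 2.709 m; N'_1 = 68·cos(-4.7°) − 2·2.709 = 62.4; c'Δl = 24.65; W sinα = -5.6
Slice 2: Δl = 1.5/cos3.7° = 1.503 m; N'_2 = 89·cos3.7° − 30·1.503 = 43.7; c'Δl = 13.68; W sinα = 5.7
Slice 3: Δl = 2.5/cos11.9° = 2.555 m; N'_3 = 218·cos11.9° − 32·2.555 = 131.6; c'Δl = 23.25; W sinα = 45.0
Slice 4: Δl = 1.5/cos20.3° = 1.599 m; N'_4 = 164·cos20.3° − 53·1.599 = 69.0; c'Δl = 14.55; W sinα = 56.9
Slice 5: Δl = 2.5/cos29.2° = 2.864 m; N'_5 = 287·cos29.2° − 39·2.864 = 138.8; c'Δl = 26.06; W sinα = 140.0
Slice 6: Δl = 2.0/cos40.2° = 2.619 m; N'_6 = 173·cos40.2° − 35·2.619 = 40.5; c'Δl = 23.83; W sinα = 111.7
Slice 7: Δl = 2.7/cos54.2° = 4.616 m; N'_7 = 111·cos54.2° − 7·4.616 = 32.6; c'Δl = 42.00; W sinα = 90.0
Σc'Δl = 168.0 kN/m; ΣN' = 518.6 kN/m; ΣW sinα = 443.7 kN/m
Resisting = 168.0 + 518.6·tan22.1° = 168.0 + 210.6 = 378.6 kN/m
FS = 378.6 / 443.7 = 0.853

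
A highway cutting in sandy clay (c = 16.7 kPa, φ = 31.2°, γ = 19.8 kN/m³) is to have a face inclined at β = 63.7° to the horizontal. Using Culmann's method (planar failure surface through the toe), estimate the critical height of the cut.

H_c = 16.52 m

Culmann's analysis gives the critical failure plane at α_cr = (β + φ)/2 = (63.7 + 31.2)/2 = 47.5°, and the critical height
H_c = (4c/γ) · sinβ cosφ / [1 − cos(β − φ)]
    = (4·16.7/19.8) · sin63.7°·cos31.2° / [1 − cos(32.5°)]
    = 3.374 · 0.8965·0.8554 / [1 − 0.8434]
    = 3.374 · 0.7668 / 0.1566
    = 16.52 m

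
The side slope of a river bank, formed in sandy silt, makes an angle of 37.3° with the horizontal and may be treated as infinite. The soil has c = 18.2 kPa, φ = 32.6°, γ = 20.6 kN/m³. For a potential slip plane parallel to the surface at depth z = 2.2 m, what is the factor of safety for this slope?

FS = 1.67

For an infinite slope with a slip plane parallel to the surface (no pore pressure): FS = [c + γz cos²β tanφ] / [γz sinβ cosβ].
γz = 20.6·2.2 = 45.32 kN/m²
Numerator = 18.2 + 45.32·cos²37.3°·tan32.6° = 18.2 + 45.32·0.6328·0.6395 = 36.540 kPa
Denominator = 45.32·sin37.3°·cos37.3° = 45.32·0.6060·0.7955 = 21.846 kPa
FS = 36.540 / 21.846 = 1.673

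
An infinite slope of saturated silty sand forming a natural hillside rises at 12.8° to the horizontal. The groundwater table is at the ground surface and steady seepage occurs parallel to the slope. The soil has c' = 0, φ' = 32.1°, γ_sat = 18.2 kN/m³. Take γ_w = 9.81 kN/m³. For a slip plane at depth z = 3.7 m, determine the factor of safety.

FS = 1.27

With seepage parallel to the slope and the water table at the surface, the effective normal stress on the slip plane uses the buoyant unit weight γ' = γ_sat − γ_w while the driving shear stress uses γ_sat:
FS = [c' + γ' z cos²β tanφ'] / [γ_sat z sinβ cosβ]
(For c' = 0 this reduces to FS = (γ'/γ_sat)·tanφ'/tanβ.)
γ' = 18.2 − 9.81 = 8.39 kN/m³
Numerator = 0.0 + 8.39·3.7·cos²12.8°·tan32.1° = 0.0 + 8.39·3.7·0.9509·0.6273 = 18.517 kPa
Denominator = 18.2·3.7·sin12.8°·cos12.8° = 18.2·3.7·0.2215·0.9751 = 14.548 kPa
FS = 18.517 / 14.548 = 1.273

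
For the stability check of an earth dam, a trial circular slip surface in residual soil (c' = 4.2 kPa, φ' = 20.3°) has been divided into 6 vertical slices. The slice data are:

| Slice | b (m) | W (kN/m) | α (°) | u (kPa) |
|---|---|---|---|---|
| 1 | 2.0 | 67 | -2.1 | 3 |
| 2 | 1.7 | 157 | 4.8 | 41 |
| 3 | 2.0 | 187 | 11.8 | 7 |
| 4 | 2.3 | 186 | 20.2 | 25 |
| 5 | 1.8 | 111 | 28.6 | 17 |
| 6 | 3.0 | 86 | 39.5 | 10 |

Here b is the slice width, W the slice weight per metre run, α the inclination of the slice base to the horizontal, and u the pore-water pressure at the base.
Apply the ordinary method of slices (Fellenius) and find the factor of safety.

Ordinary method of slices: FS = Σ[c'·Δl_i + (W_i cosα_i − u_i·Δl_i)·tanφ'] / Σ W_i sinα_i, with Δl_i = b_i / cosα_i.
Slice 1: Δl = 2.0/cos(-2.1°) = 2.001 m; N'_1 = 67·cos(-2.1°) − 3·2.001 = 61.0; c'Δl = 8.41; W sinα = -2.5
Slice 2: Δl = 1.7/cos4.8° = 1.706 m; N'_2 = 157·cos4.8° − 41·1.706 = 86.5; c'Δl = 7.17; W sinα = 13.1
Slice 3: Δl = 2.0/cos11.8° = 2.043 m; N'_3 = 187·cos11.8° − 7·2.043 = 168.7; c'Δl = 8.58; W sinα = 38.2
Slice 4: Δl = 2.3/cos20.2° = 2.451 m; N'_4 = 186·cos20.2° − 25·2.451 = 113.3; c'Δl = 10.29; W sinα = 64.2
Slice 5: Δl = 1.8/cos28.6° = 2.050 m; N'_5 = 111·cos28.6° − 17·2.050 = 62.6; c'Δl = 8.61; W sinα = 53.1
Slice 6: Δl = 3.0/cos39.5° = 3.888 m; N'_6 = 86·cos39.5° − 10·3.888 = 27.5; c'Δl = 16.33; W sinα = 54.7
Σc'Δl = 59.4 kN/m; ΣN' = 519.6 kN/m; ΣW sinα = 221.0 kN/m
Resisting = 59.4 + 519.6·tan20.3° = 59.4 + 192.2 = 251.6 kN/m
FS = 251.6 / 221.0 = 1.138

FS = 1.14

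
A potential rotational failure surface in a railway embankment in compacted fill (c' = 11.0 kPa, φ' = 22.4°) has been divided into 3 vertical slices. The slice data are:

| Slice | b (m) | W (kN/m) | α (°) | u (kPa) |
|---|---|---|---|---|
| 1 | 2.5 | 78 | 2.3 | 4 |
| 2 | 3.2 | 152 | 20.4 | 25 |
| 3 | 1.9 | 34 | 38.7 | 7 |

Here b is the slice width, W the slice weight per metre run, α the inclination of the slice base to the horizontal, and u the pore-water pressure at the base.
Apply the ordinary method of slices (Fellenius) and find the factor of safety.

FS = 1.90

Ordinary method of slices: FS = Σ[c'·Δl_i + (W_i cosα_i − u_i·Δl_i)·tanφ'] / Σ W_i sinα_i, with Δl_i = b_i / cosα_i.
Slice 1: Δl = 2.5/cos2.3° = 2.502 m; N'_1 = 78·cos2.3° − 4·2.502 = 67.9; c'Δl = 27.52; W sinα = 3.1
Slice 2: Δl = 3.2/cos20.4° = 3.414 m; N'_2 = 152·cos20.4° − 25·3.414 = 57.1; c'Δl = 37.56; W sinα = 53.0
Slice 3: Δl = 1.9/cos38.7° = 2.435 m; N'_3 = 34·cos38.7° − 7·2.435 = 9.5; c'Δl = 26.78; W sinα = 21.3
Σc'Δl = 91.9 kN/m; ΣN' = 134.5 kN/m; ΣW sinα = 77.4 kN/m
Resisting = 91.9 + 134.5·tan22.4° = 91.9 + 55.5 = 147.3 kN/m
FS = 147.3 / 77.4 = 1.904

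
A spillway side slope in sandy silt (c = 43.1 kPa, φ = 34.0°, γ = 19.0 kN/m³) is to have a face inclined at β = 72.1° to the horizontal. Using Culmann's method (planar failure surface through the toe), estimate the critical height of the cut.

Culmann's analysis gives the critical failure plane at α_cr = (β + φ)/2 = (72.1 + 34.0)/2 = 53.0°, and the critical height
H_c = (4c/γ) · sinβ cosφ / [1 − cos(β − φ)]
    = (4·43.1/19.0) · sin72.1°·cos34.0° / [1 − cos(38.1°)]
    = 9.074 · 0.9516·0.8290 / [1 − 0.7869]
    = 9.074 · 0.7889 / 0.2131
    = 33.60 m

H_c = 33.60 m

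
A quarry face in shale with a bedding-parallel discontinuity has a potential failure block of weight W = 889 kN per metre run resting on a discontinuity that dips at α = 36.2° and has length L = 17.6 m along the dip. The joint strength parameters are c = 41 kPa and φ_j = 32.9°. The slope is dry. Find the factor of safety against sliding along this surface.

FS = 2.26

Resolving the block weight along and normal to the plane and applying the Mohr–Coulomb strength on the joint:
N' = W cosα = 889·cos36.2° = 717.4 kN/m
Driving force T = W sinα = 889·sin36.2° = 525.0 kN/m
Resisting force R = c·L + N'·tanφ_j = 41·17.6 + 717.4·tan32.9° = 721.6 + 464.1 = 1185.7 kN/m
FS = R / T = 1185.7 / 525.0 = 2.258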